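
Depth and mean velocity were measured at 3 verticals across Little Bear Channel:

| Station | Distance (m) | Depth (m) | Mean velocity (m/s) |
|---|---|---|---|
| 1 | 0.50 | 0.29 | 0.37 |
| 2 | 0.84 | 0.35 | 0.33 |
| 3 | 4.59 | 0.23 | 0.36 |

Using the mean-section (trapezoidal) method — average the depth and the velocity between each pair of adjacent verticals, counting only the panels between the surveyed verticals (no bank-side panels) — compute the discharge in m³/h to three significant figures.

Panel 1-2: Δb = 0.34 m, d̄ = (0.29+0.35)/2 = 0.32, v̄ = (0.37+0.33)/2 = 0.35 → q = 0.34×0.32×0.35 = 0.03808 m³/s
Panel 2-3: Δb = 3.75 m, d̄ = (0.35+0.23)/2 = 0.29, v̄ = (0.33+0.36)/2 = 0.345 → q = 3.75×0.29×0.345 = 0.3752 m³/s
Q = Σ q = 0.4133 m³/s
= 0.4133 × 3600 = 1488 m³/h

1490 m³/h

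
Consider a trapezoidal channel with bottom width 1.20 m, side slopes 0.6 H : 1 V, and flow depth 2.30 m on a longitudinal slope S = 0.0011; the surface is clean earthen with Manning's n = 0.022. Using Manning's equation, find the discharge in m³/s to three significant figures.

8.36 m³/s

A = (b + z·y)·y = (1.20 + 0.6×2.30)×2.30 = 5.934 m²
P = b + 2y√(1+z²) = 1.20 + 2×2.30×√(1+0.6²) = 6.564 m
R = A/P = 5.934/6.564 = 0.9040 m
Q = (1/n)·A·R^(2/3)·S^(1/2) = (1/0.022) × 5.934 × 0.9040^(2/3) × 0.0011^(1/2) = 8.363 m³/s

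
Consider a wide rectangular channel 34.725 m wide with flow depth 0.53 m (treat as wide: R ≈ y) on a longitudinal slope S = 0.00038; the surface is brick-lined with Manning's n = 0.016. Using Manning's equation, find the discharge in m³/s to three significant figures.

14.7 m³/s

A = b·y = 34.725 × 0.53 = 18.40 m²
Wide channel: R ≈ y = 0.53 m
Q = (1/n)·A·R^(2/3)·S^(1/2) = (1/0.016) × 18.40 × 0.5300^(2/3) × 0.00038^(1/2) = 14.68 m³/s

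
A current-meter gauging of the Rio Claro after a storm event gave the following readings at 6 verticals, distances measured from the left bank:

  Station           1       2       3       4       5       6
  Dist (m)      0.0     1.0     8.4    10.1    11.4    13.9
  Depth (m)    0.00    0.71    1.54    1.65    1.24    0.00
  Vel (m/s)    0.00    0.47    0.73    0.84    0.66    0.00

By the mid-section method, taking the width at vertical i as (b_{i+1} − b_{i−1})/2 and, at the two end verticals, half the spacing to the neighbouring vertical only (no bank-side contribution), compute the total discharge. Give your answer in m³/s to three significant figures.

w_2 = (8.4 − 0.0)/2 = 4.2 m; q_2 = 0.47 × 0.71 × 4.2 = 1.402 m³/s
w_3 = (10.1 − 1.0)/2 = 4.55 m; q_3 = 0.73 × 1.54 × 4.55 = 5.115 m³/s
w_4 = (11.4 − 8.4)/2 = 1.5 m; q_4 = 0.84 × 1.65 × 1.5 = 2.079 m³/s
w_5 = (13.9 − 10.1)/2 = 1.9 m; q_5 = 0.66 × 1.24 × 1.9 = 1.555 m³/s
Stations 1, 6 contribute zero (depth or velocity is 0).
Q = Σ qᵢ = 10.15 m³/s

10.2 m³/s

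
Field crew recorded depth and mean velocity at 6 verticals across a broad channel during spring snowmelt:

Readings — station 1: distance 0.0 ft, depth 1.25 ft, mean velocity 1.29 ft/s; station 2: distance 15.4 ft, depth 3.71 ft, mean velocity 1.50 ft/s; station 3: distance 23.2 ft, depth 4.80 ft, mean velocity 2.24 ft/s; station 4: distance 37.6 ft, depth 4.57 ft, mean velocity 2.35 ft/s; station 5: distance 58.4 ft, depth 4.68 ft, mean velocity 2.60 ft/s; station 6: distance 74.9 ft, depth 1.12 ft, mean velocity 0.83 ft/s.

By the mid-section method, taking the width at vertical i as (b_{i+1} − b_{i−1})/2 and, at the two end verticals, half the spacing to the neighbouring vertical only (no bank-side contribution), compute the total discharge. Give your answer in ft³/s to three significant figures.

620 ft³/s

w_1 = (15.4 − 0.0)/2 = 7.7 ft; q_1 = 1.29 × 1.25 × 7.7 = 12.42 ft³/s
w_2 = (23.2 − 0.0)/2 = 11.6 ft; q_2 = 1.50 × 3.71 × 11.6 = 64.55 ft³/s
w_3 = (37.6 − 15.4)/2 = 11.1 ft; q_3 = 2.24 × 4.80 × 11.1 = 119.3 ft³/s
w_4 = (58.4 − 23.2)/2 = 17.6 ft; q_4 = 2.35 × 4.57 × 17.6 = 189.0 ft³/s
w_5 = (74.9 − 37.6)/2 = 18.65 ft; q_5 = 2.60 × 4.68 × 18.65 = 226.9 ft³/s
w_6 = (74.9 − 58.4)/2 = 8.25 ft; q_6 = 0.83 × 1.12 × 8.25 = 7.669 ft³/s
Q = Σ qᵢ = 619.9 ft³/s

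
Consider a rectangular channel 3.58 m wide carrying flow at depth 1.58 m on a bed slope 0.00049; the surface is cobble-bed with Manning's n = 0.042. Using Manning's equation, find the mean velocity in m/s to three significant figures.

0.469 m/s

A = b·y = 3.58 × 1.58 = 5.656 m²
P = b + 2y = 3.58 + 2×1.58 = 6.740 m
R = A/P = 5.656/6.740 = 0.8392 m
Q = (1/n)·A·R^(2/3)·S^(1/2) = (1/0.042) × 5.656 × 0.8392^(2/3) × 0.00049^(1/2) = 2.652 m³/s
V = Q/A = 2.652/5.656 = 0.4689 m/s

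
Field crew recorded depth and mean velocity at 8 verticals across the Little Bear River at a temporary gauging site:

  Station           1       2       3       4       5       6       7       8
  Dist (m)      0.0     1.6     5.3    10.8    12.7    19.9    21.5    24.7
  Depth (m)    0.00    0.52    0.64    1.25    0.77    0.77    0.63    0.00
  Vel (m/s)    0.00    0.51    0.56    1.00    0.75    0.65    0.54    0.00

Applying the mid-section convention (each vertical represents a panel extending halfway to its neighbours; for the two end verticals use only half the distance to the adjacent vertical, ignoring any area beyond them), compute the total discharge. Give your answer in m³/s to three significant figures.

w_2 = (5.3 − 0.0)/2 = 2.65 m; q_2 = 0.51 × 0.52 × 2.65 = 0.7028 m³/s
w_3 = (10.8 − 1.6)/2 = 4.6 m; q_3 = 0.56 × 0.64 × 4.6 = 1.649 m³/s
w_4 = (12.7 − 5.3)/2 = 3.7 m; q_4 = 1.00 × 1.25 × 3.7 = 4.625 m³/s
w_5 = (19.9 − 10.8)/2 = 4.55 m; q_5 = 0.75 × 0.77 × 4.55 = 2.628 m³/s
w_6 = (21.5 − 12.7)/2 = 4.4 m; q_6 = 0.65 × 0.77 × 4.4 = 2.202 m³/s
w_7 = (24.7 − 19.9)/2 = 2.4 m; q_7 = 0.54 × 0.63 × 2.4 = 0.8165 m³/s
Stations 1, 8 contribute zero (depth or velocity is 0).
Q = Σ qᵢ = 12.62 m³/s

12.6 m³/s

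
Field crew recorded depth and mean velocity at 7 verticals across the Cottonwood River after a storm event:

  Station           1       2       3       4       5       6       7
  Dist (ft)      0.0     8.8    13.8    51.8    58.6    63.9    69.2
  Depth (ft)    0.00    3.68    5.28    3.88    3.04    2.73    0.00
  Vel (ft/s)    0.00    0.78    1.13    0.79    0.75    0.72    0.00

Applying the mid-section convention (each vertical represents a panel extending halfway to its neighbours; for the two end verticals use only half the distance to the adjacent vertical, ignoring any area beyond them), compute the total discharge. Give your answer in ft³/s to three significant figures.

w_2 = (13.8 − 0.0)/2 = 6.9 ft; q_2 = 0.78 × 3.68 × 6.9 = 19.81 ft³/s
w_3 = (51.8 − 8.8)/2 = 21.5 ft; q_3 = 1.13 × 5.28 × 21.5 = 128.3 ft³/s
w_4 = (58.6 − 13.8)/2 = 22.4 ft; q_4 = 0.79 × 3.88 × 22.4 = 68.66 ft³/s
w_5 = (63.9 − 51.8)/2 = 6.05 ft; q_5 = 0.75 × 3.04 × 6.05 = 13.79 ft³/s
w_6 = (69.2 − 58.6)/2 = 5.3 ft; q_6 = 0.72 × 2.73 × 5.3 = 10.42 ft³/s
Stations 1, 7 contribute zero (depth or velocity is 0).
Q = Σ qᵢ = 241.0 ft³/s

241 ft³/s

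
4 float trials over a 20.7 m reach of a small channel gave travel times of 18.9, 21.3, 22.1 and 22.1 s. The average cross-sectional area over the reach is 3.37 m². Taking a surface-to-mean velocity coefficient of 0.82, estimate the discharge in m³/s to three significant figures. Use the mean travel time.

2.71 m³/s

t̄ = (18.9 + 21.3 + 22.1 + 22.1) / 4 = 21.1 s
v_surface = L / t̄ = 20.7 / 21.1 = 0.9810 m/s
v_mean = 0.82 × 0.9810 = 0.8045 m/s
Q = A × v_mean = 3.37 × 0.8045 = 2.711 m³/s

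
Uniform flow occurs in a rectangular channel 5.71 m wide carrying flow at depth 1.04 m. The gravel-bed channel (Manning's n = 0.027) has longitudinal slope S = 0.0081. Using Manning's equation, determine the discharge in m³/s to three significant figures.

16.5 m³/s

A = b·y = 5.71 × 1.04 = 5.938 m²
P = b + 2y = 5.71 + 2×1.04 = 7.790 m
R = A/P = 5.938/7.790 = 0.7623 m
Q = (1/n)·A·R^(2/3)·S^(1/2) = (1/0.027) × 5.938 × 0.7623^(2/3) × 0.0081^(1/2) = 16.52 m³/s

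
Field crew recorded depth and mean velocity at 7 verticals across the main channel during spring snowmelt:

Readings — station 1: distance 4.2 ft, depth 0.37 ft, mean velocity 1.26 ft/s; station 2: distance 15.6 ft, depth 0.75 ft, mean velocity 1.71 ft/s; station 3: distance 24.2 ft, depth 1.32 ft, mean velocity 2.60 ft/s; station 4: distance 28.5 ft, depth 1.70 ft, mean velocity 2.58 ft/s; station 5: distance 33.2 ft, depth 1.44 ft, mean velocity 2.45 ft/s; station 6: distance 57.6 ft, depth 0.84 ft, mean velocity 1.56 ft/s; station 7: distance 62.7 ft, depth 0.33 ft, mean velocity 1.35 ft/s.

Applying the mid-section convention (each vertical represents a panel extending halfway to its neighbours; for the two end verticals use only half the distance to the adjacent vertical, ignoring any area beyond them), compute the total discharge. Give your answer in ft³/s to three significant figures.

129 ft³/s

w_1 = (15.6 − 4.2)/2 = 5.7 ft; q_1 = 1.26 × 0.37 × 5.7 = 2.657 ft³/s
w_2 = (24.2 − 4.2)/2 = 10 ft; q_2 = 1.71 × 0.75 × 10 = 12.83 ft³/s
w_3 = (28.5 − 15.6)/2 = 6.45 ft; q_3 = 2.60 × 1.32 × 6.45 = 22.14 ft³/s
w_4 = (33.2 − 24.2)/2 = 4.5 ft; q_4 = 2.58 × 1.70 × 4.5 = 19.74 ft³/s
w_5 = (57.6 − 28.5)/2 = 14.55 ft; q_5 = 2.45 × 1.44 × 14.55 = 51.33 ft³/s
w_6 = (62.7 − 33.2)/2 = 14.75 ft; q_6 = 1.56 × 0.84 × 14.75 = 19.33 ft³/s
w_7 = (62.7 − 57.6)/2 = 2.55 ft; q_7 = 1.35 × 0.33 × 2.55 = 1.136 ft³/s
Q = Σ qᵢ = 129.2 ft³/s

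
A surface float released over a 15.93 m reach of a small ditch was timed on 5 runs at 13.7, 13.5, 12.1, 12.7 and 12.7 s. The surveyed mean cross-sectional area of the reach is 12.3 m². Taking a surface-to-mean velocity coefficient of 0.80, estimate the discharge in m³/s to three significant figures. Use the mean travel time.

t̄ = (13.7 + 13.5 + 12.1 + 12.7 + 12.7) / 5 = 12.94 s
v_surface = L / t̄ = 15.93 / 12.94 = 1.231 m/s
v_mean = 0.80 × 1.231 = 0.9849 m/s
Q = A × v_mean = 12.3 × 0.9849 = 12.11 m³/s

12.1 m³/s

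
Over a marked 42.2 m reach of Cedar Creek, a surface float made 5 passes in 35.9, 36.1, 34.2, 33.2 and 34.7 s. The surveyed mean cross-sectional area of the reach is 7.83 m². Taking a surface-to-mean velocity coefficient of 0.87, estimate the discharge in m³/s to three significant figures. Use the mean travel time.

8.26 m³/s

t̄ = (35.9 + 36.1 + 34.2 + 33.2 + 34.7) / 5 = 34.82 s
v_surface = L / t̄ = 42.2 / 34.82 = 1.212 m/s
v_mean = 0.87 × 1.212 = 1.054 m/s
Q = A × v_mean = 7.83 × 1.054 = 8.256 m³/s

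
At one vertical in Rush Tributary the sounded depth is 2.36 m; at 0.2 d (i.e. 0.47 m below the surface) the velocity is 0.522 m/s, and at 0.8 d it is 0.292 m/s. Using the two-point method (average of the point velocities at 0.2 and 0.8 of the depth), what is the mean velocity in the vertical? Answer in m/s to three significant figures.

v̄ = (0.522 + 0.292) / 2 = 0.4070 m/s

0.407 m/s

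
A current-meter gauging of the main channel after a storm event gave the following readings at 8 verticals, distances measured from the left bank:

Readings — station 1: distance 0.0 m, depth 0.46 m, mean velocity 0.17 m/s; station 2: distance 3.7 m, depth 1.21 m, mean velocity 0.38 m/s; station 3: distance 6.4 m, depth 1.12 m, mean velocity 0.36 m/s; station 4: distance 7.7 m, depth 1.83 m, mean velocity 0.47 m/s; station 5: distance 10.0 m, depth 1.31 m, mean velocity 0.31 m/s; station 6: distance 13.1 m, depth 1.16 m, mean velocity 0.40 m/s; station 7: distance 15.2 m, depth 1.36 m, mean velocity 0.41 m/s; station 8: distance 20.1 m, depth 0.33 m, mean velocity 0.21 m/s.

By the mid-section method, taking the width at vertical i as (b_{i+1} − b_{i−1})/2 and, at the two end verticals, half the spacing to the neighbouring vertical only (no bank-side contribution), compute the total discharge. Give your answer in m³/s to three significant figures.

w_1 = (3.7 − 0.0)/2 = 1.85 m; q_1 = 0.17 × 0.46 × 1.85 = 0.1447 m³/s
w_2 = (6.4 − 0.0)/2 = 3.2 m; q_2 = 0.38 × 1.21 × 3.2 = 1.471 m³/s
w_3 = (7.7 − 3.7)/2 = 2 m; q_3 = 0.36 × 1.12 × 2 = 0.8064 m³/s
w_4 = (10.0 − 6.4)/2 = 1.8 m; q_4 = 0.47 × 1.83 × 1.8 = 1.548 m³/s
w_5 = (13.1 − 7.7)/2 = 2.7 m; q_5 = 0.31 × 1.31 × 2.7 = 1.096 m³/s
w_6 = (15.2 − 10.0)/2 = 2.6 m; q_6 = 0.40 × 1.16 × 2.6 = 1.206 m³/s
w_7 = (20.1 − 13.1)/2 = 3.5 m; q_7 = 0.41 × 1.36 × 3.5 = 1.952 m³/s
w_8 = (20.1 − 15.2)/2 = 2.45 m; q_8 = 0.21 × 0.33 × 2.45 = 0.1698 m³/s
Q = Σ qᵢ = 8.395 m³/s

8.39 m³/s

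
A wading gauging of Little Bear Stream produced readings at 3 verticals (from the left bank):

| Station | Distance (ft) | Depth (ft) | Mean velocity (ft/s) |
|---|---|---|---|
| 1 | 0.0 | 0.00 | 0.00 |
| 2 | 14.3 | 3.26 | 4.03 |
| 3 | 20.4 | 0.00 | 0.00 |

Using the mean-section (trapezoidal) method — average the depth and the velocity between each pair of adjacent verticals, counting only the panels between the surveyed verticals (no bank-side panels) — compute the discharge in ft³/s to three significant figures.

67.0 ft³/s

Panel 1-2: Δb = 14.3 ft, d̄ = (0.00+3.26)/2 = 1.63, v̄ = (0.00+4.03)/2 = 2.015 → q = 14.3×1.63×2.015 = 46.97 ft³/s
Panel 2-3: Δb = 6.1 ft, d̄ = (3.26+0.00)/2 = 1.63, v̄ = (4.03+0.00)/2 = 2.015 → q = 6.1×1.63×2.015 = 20.04 ft³/s
Q = Σ q = 67.00 ft³/s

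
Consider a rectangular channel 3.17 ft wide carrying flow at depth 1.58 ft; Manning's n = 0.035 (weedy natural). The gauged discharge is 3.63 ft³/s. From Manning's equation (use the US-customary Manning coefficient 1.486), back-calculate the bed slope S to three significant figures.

A = b·y = 3.17 × 1.58 = 5.009 ft²
P = b + 2y = 3.17 + 2×1.58 = 6.330 ft
R = A/P = 5.009/6.330 = 0.7912 ft
S = (Q·n / (1.486·A·R^(2/3)))² = (3.63×0.035 / (1.486×5.009×0.8555))² = 0.0003982

0.000398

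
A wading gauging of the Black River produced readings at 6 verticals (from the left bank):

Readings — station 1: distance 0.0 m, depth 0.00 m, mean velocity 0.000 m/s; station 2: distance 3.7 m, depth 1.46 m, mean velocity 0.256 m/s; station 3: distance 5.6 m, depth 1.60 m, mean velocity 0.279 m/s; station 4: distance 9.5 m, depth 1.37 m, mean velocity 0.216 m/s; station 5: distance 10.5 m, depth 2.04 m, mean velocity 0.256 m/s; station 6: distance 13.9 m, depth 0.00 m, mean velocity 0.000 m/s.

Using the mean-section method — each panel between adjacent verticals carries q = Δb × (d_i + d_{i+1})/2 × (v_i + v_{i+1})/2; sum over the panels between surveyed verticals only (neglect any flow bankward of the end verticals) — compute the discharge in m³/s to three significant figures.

3.40 m³/s

Panel 1-2: Δb = 3.7 m, d̄ = (0.00+1.46)/2 = 0.73, v̄ = (0.000+0.256)/2 = 0.128 → q = 3.7×0.73×0.128 = 0.3457 m³/s
Panel 2-3: Δb = 1.9 m, d̄ = (1.46+1.60)/2 = 1.53, v̄ = (0.256+0.279)/2 = 0.2675 → q = 1.9×1.53×0.2675 = 0.7776 m³/s
Panel 3-4: Δb = 3.9 m, d̄ = (1.60+1.37)/2 = 1.485, v̄ = (0.279+0.216)/2 = 0.2475 → q = 3.9×1.485×0.2475 = 1.433 m³/s
Panel 4-5: Δb = 1 m, d̄ = (1.37+2.04)/2 = 1.705, v̄ = (0.216+0.256)/2 = 0.236 → q = 1×1.705×0.236 = 0.4024 m³/s
Panel 5-6: Δb = 3.4 m, d̄ = (2.04+0.00)/2 = 1.02, v̄ = (0.256+0.000)/2 = 0.128 → q = 3.4×1.02×0.128 = 0.4439 m³/s
Q = Σ q = 3.403 m³/s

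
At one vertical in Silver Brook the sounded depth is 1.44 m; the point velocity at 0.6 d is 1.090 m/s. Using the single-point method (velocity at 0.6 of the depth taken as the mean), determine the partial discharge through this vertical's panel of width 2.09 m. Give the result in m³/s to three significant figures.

3.28 m³/s

v̄ = v₀.₆ = 1.090 m/s
q = v̄ × d × w = 1.090 × 1.44 × 2.09 = 3.280 m³/s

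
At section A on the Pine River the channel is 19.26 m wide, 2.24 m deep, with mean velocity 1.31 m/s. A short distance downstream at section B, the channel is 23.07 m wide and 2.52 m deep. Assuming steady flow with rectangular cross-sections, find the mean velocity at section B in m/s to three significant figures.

Q = A₁V₁ = (19.26×2.24) × 1.31 = 56.52 m³/s
A₂ = 23.07 × 2.52 = 58.14 m²
V₂ = Q/A₂ = 56.52/58.14 = 0.9721 m/s

0.972 m/s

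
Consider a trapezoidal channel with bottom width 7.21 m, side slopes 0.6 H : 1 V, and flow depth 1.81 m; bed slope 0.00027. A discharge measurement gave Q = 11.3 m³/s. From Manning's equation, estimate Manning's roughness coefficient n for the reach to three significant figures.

A = (b + z·y)·y = (7.21 + 0.6×1.81)×1.81 = 15.02 m²
P = b + 2y√(1+z²) = 7.21 + 2×1.81×√(1+0.6²) = 11.43 m
R = A/P = 15.02/11.43 = 1.314 m
n = (1/Q)·A·R^(2/3)·S^(1/2) = (1/11.3) × 15.02 × 1.199 × 0.01643 = 0.02619

0.0262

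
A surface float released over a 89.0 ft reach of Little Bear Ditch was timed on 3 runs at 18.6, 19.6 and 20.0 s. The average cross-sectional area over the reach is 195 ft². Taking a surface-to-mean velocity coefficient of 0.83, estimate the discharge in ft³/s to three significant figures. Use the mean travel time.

743 ft³/s

t̄ = (18.6 + 19.6 + 20.0) / 3 = 19.4 s
v_surface = L / t̄ = 89.0 / 19.4 = 4.588 ft/s
v_mean = 0.83 × 4.588 = 3.808 ft/s
Q = A × v_mean = 195 × 3.808 = 742.5 ft³/s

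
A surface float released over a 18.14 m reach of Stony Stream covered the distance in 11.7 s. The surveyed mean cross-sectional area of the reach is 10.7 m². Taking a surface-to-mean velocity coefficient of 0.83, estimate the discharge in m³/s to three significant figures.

v_surface = L / t̄ = 18.14 / 11.7 = 1.550 m/s
v_mean = 0.83 × 1.550 = 1.287 m/s
Q = A × v_mean = 10.7 × 1.287 = 13.77 m³/s

13.8 m³/s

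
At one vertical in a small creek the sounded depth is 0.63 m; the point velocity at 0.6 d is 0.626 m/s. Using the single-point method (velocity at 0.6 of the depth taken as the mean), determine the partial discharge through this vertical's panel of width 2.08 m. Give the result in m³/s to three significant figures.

0.820 m³/s

v̄ = v₀.₆ = 0.626 m/s
q = v̄ × d × w = 0.6260 × 0.63 × 2.08 = 0.8203 m³/s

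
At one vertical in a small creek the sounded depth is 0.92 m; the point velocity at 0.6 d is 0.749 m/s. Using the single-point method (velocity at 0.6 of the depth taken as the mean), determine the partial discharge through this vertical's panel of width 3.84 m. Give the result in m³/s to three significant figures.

v̄ = v₀.₆ = 0.749 m/s
q = v̄ × d × w = 0.7490 × 0.92 × 3.84 = 2.646 m³/s

2.65 m³/s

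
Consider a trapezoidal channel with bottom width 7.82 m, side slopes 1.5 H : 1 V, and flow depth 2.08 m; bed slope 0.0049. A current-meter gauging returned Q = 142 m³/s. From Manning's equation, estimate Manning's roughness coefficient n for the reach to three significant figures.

0.0146

A = (b + z·y)·y = (7.82 + 1.5×2.08)×2.08 = 22.76 m²
P = b + 2y√(1+z²) = 7.82 + 2×2.08×√(1+1.5²) = 15.32 m
R = A/P = 22.76/15.32 = 1.485 m
n = (1/Q)·A·R^(2/3)·S^(1/2) = (1/142) × 22.76 × 1.302 × 0.07000 = 0.01460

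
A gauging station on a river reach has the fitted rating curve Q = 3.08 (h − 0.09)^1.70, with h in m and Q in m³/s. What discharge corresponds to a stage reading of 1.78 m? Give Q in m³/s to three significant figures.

7.52 m³/s

Q = 3.08 × (1.78 − 0.09)^1.70 = 3.08 × 1.69^1.70 = 7.516 m³/s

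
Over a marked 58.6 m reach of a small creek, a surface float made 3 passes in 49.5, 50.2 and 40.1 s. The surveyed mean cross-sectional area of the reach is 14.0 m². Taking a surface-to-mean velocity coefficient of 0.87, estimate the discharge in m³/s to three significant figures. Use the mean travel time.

t̄ = (49.5 + 50.2 + 40.1) / 3 = 46.6 s
v_surface = L / t̄ = 58.6 / 46.6 = 1.258 m/s
v_mean = 0.87 × 1.258 = 1.094 m/s
Q = A × v_mean = 14.0 × 1.094 = 15.32 m³/s

15.3 m³/s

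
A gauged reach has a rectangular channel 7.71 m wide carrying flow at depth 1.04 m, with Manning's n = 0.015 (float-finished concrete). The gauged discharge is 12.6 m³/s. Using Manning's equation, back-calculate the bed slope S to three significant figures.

0.000725

A = b·y = 7.71 × 1.04 = 8.018 m²
P = b + 2y = 7.71 + 2×1.04 = 9.790 m
R = A/P = 8.018/9.790 = 0.8190 m
S = (Q·n / (1·A·R^(2/3)))² = (12.6×0.015 / (1×8.018×0.8754))² = 0.0007250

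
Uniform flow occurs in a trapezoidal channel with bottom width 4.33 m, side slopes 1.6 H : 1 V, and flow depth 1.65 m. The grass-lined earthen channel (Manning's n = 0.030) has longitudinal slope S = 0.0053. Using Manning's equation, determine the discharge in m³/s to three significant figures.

A = (b + z·y)·y = (4.33 + 1.6×1.65)×1.65 = 11.50 m²
P = b + 2y√(1+z²) = 4.33 + 2×1.65×√(1+1.6²) = 10.56 m
R = A/P = 11.50/10.56 = 1.089 m
Q = (1/n)·A·R^(2/3)·S^(1/2) = (1/0.030) × 11.50 × 1.089^(2/3) × 0.0053^(1/2) = 29.55 m³/s

29.5 m³/s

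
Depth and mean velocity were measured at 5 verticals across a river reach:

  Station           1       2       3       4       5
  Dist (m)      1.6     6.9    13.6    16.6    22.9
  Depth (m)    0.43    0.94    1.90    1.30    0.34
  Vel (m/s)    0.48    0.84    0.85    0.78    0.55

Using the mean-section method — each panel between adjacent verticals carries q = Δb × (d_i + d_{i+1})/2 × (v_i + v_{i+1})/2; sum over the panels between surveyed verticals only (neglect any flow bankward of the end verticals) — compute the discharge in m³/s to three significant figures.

Panel 1-2: Δb = 5.3 m, d̄ = (0.43+0.94)/2 = 0.685, v̄ = (0.48+0.84)/2 = 0.66 → q = 5.3×0.685×0.66 = 2.396 m³/s
Panel 2-3: Δb = 6.7 m, d̄ = (0.94+1.90)/2 = 1.42, v̄ = (0.84+0.85)/2 = 0.845 → q = 6.7×1.42×0.845 = 8.039 m³/s
Panel 3-4: Δb = 3 m, d̄ = (1.90+1.30)/2 = 1.6, v̄ = (0.85+0.78)/2 = 0.815 → q = 3×1.6×0.815 = 3.912 m³/s
Panel 4-5: Δb = 6.3 m, d̄ = (1.30+0.34)/2 = 0.82, v̄ = (0.78+0.55)/2 = 0.665 → q = 6.3×0.82×0.665 = 3.435 m³/s
Q = Σ q = 17.78 m³/s

17.8 m³/s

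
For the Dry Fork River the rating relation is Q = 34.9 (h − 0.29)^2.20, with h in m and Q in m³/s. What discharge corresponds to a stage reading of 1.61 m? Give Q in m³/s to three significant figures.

64.3 m³/s

Q = 34.9 × (1.61 − 0.29)^2.20 = 34.9 × 1.32^2.20 = 64.28 m³/s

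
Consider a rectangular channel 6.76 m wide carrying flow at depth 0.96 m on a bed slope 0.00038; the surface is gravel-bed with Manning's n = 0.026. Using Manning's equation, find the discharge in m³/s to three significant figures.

A = b·y = 6.76 × 0.96 = 6.490 m²
P = b + 2y = 6.76 + 2×0.96 = 8.680 m
R = A/P = 6.490/8.680 = 0.7476 m
Q = (1/n)·A·R^(2/3)·S^(1/2) = (1/0.026) × 6.490 × 0.7476^(2/3) × 0.00038^(1/2) = 4.008 m³/s

4.01 m³/s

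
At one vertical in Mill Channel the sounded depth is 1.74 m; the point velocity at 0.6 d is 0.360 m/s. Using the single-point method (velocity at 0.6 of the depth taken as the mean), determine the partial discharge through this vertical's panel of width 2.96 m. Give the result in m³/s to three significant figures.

1.85 m³/s

v̄ = v₀.₆ = 0.360 m/s
q = v̄ × d × w = 0.3600 × 1.74 × 2.96 = 1.854 m³/s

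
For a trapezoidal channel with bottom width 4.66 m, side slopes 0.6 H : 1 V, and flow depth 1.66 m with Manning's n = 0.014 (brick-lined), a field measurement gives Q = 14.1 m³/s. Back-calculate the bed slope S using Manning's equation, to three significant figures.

A = (b + z·y)·y = (4.66 + 0.6×1.66)×1.66 = 9.389 m²
P = b + 2y√(1+z²) = 4.66 + 2×1.66×√(1+0.6²) = 8.532 m
R = A/P = 9.389/8.532 = 1.100 m
S = (Q·n / (1·A·R^(2/3)))² = (14.1×0.014 / (1×9.389×1.066))² = 0.0003891

0.000389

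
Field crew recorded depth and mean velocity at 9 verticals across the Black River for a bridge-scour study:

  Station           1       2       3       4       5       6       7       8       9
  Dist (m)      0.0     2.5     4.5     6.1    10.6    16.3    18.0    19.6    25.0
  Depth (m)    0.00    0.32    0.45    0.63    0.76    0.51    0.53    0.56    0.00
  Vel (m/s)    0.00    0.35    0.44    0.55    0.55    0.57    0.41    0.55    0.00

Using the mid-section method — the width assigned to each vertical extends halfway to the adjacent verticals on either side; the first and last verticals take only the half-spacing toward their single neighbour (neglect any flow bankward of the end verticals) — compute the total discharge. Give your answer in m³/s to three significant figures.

6.31 m³/s

w_2 = (4.5 − 0.0)/2 = 2.25 m; q_2 = 0.35 × 0.32 × 2.25 = 0.2520 m³/s
w_3 = (6.1 − 2.5)/2 = 1.8 m; q_3 = 0.44 × 0.45 × 1.8 = 0.3564 m³/s
w_4 = (10.6 − 4.5)/2 = 3.05 m; q_4 = 0.55 × 0.63 × 3.05 = 1.057 m³/s
w_5 = (16.3 − 6.1)/2 = 5.1 m; q_5 = 0.55 × 0.76 × 5.1 = 2.132 m³/s
w_6 = (18.0 − 10.6)/2 = 3.7 m; q_6 = 0.57 × 0.51 × 3.7 = 1.076 m³/s
w_7 = (19.6 − 16.3)/2 = 1.65 m; q_7 = 0.41 × 0.53 × 1.65 = 0.3585 m³/s
w_8 = (25.0 − 18.0)/2 = 3.5 m; q_8 = 0.55 × 0.56 × 3.5 = 1.078 m³/s
Stations 1, 9 contribute zero (depth or velocity is 0).
Q = Σ qᵢ = 6.309 m³/s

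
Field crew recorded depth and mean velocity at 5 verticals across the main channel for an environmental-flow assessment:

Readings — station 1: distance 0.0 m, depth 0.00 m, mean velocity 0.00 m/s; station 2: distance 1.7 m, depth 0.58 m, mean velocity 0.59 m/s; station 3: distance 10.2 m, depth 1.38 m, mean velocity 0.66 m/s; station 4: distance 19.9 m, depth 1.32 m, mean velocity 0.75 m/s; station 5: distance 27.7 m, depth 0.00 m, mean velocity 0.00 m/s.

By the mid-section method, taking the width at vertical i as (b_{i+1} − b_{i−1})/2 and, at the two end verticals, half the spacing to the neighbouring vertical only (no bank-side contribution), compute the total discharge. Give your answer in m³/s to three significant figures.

18.7 m³/s

w_2 = (10.2 − 0.0)/2 = 5.1 m; q_2 = 0.59 × 0.58 × 5.1 = 1.745 m³/s
w_3 = (19.9 − 1.7)/2 = 9.1 m; q_3 = 0.66 × 1.38 × 9.1 = 8.288 m³/s
w_4 = (27.7 − 10.2)/2 = 8.75 m; q_4 = 0.75 × 1.32 × 8.75 = 8.663 m³/s
Stations 1, 5 contribute zero (depth or velocity is 0).
Q = Σ qᵢ = 18.70 m³/s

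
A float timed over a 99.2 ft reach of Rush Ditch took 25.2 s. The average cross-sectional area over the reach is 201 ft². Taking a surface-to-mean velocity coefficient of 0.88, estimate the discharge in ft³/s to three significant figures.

v_surface = L / t̄ = 99.2 / 25.2 = 3.937 ft/s
v_mean = 0.88 × 3.937 = 3.464 ft/s
Q = A × v_mean = 201 × 3.464 = 696.3 ft³/s

696 ft³/s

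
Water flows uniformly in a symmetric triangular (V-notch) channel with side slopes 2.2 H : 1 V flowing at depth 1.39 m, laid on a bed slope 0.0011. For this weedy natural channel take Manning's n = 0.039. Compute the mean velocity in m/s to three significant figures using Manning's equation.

0.627 m/s

A = z·y² = 2.2×1.39² = 4.251 m²
P = 2y√(1+z²) = 2×1.39×√(1+2.2²) = 6.718 m
R = A/P = 4.251/6.718 = 0.6327 m
Q = (1/n)·A·R^(2/3)·S^(1/2) = (1/0.039) × 4.251 × 0.6327^(2/3) × 0.0011^(1/2) = 2.664 m³/s
V = Q/A = 2.664/4.251 = 0.6268 m/s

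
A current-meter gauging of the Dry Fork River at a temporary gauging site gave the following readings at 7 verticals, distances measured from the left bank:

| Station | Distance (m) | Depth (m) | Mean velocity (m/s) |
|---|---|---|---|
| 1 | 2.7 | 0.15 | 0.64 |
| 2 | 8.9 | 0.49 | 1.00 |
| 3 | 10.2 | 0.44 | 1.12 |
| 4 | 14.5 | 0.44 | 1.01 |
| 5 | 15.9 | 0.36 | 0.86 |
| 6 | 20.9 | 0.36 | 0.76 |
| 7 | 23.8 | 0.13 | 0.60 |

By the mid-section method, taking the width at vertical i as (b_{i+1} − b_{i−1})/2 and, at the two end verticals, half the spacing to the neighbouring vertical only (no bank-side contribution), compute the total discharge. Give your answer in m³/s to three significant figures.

6.97 m³/s

w_1 = (8.9 − 2.7)/2 = 3.1 m; q_1 = 0.64 × 0.15 × 3.1 = 0.2976 m³/s
w_2 = (10.2 − 2.7)/2 = 3.75 m; q_2 = 1.00 × 0.49 × 3.75 = 1.838 m³/s
w_3 = (14.5 − 8.9)/2 = 2.8 m; q_3 = 1.12 × 0.44 × 2.8 = 1.380 m³/s
w_4 = (15.9 − 10.2)/2 = 2.85 m; q_4 = 1.01 × 0.44 × 2.85 = 1.267 m³/s
w_5 = (20.9 − 14.5)/2 = 3.2 m; q_5 = 0.86 × 0.36 × 3.2 = 0.9907 m³/s
w_6 = (23.8 − 15.9)/2 = 3.95 m; q_6 = 0.76 × 0.36 × 3.95 = 1.081 m³/s
w_7 = (23.8 − 20.9)/2 = 1.45 m; q_7 = 0.60 × 0.13 × 1.45 = 0.1131 m³/s
Q = Σ qᵢ = 6.966 m³/s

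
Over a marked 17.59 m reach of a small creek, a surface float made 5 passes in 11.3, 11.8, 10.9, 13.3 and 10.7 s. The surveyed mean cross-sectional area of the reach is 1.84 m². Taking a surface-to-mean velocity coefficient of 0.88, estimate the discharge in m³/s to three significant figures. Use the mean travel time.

t̄ = (11.3 + 11.8 + 10.9 + 13.3 + 10.7) / 5 = 11.6 s
v_surface = L / t̄ = 17.59 / 11.6 = 1.516 m/s
v_mean = 0.88 × 1.516 = 1.334 m/s
Q = A × v_mean = 1.84 × 1.334 = 2.455 m³/s

2.46 m³/s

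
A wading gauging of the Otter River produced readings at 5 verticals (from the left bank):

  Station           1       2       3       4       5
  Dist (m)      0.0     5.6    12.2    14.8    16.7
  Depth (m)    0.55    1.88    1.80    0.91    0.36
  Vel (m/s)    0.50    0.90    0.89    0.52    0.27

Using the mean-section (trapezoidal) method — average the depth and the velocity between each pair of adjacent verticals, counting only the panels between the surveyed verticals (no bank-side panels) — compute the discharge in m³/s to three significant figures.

18.6 m³/s

Panel 1-2: Δb = 5.6 m, d̄ = (0.55+1.88)/2 = 1.215, v̄ = (0.50+0.90)/2 = 0.7 → q = 5.6×1.215×0.7 = 4.763 m³/s
Panel 2-3: Δb = 6.6 m, d̄ = (1.88+1.80)/2 = 1.84, v̄ = (0.90+0.89)/2 = 0.895 → q = 6.6×1.84×0.895 = 10.87 m³/s
Panel 3-4: Δb = 2.6 m, d̄ = (1.80+0.91)/2 = 1.355, v̄ = (0.89+0.52)/2 = 0.705 → q = 2.6×1.355×0.705 = 2.484 m³/s
Panel 4-5: Δb = 1.9 m, d̄ = (0.91+0.36)/2 = 0.635, v̄ = (0.52+0.27)/2 = 0.395 → q = 1.9×0.635×0.395 = 0.4766 m³/s
Q = Σ q = 18.59 m³/s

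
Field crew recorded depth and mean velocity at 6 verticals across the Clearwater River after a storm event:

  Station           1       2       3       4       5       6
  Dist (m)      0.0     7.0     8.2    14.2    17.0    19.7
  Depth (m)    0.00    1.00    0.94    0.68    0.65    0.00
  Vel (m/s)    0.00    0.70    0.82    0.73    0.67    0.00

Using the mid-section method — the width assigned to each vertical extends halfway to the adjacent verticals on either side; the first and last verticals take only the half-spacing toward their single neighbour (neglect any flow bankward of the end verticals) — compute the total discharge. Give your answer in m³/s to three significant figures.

9.03 m³/s

w_2 = (8.2 − 0.0)/2 = 4.1 m; q_2 = 0.70 × 1.00 × 4.1 = 2.870 m³/s
w_3 = (14.2 − 7.0)/2 = 3.6 m; q_3 = 0.82 × 0.94 × 3.6 = 2.775 m³/s
w_4 = (17.0 − 8.2)/2 = 4.4 m; q_4 = 0.73 × 0.68 × 4.4 = 2.184 m³/s
w_5 = (19.7 − 14.2)/2 = 2.75 m; q_5 = 0.67 × 0.65 × 2.75 = 1.198 m³/s
Stations 1, 6 contribute zero (depth or velocity is 0).
Q = Σ qᵢ = 9.027 m³/s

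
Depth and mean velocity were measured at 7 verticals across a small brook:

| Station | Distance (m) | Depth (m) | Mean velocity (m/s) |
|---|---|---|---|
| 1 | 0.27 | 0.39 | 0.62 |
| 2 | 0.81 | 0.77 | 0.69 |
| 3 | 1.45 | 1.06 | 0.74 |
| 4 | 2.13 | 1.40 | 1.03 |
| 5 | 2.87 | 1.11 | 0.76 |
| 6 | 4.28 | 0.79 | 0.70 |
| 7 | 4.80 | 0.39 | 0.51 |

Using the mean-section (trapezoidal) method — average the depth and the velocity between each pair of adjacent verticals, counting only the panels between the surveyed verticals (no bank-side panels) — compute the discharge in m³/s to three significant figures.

Panel 1-2: Δb = 0.54 m, d̄ = (0.39+0.77)/2 = 0.58, v̄ = (0.62+0.69)/2 = 0.655 → q = 0.54×0.58×0.655 = 0.2051 m³/s
Panel 2-3: Δb = 0.64 m, d̄ = (0.77+1.06)/2 = 0.915, v̄ = (0.69+0.74)/2 = 0.715 → q = 0.64×0.915×0.715 = 0.4187 m³/s
Panel 3-4: Δb = 0.68 m, d̄ = (1.06+1.40)/2 = 1.23, v̄ = (0.74+1.03)/2 = 0.885 → q = 0.68×1.23×0.885 = 0.7402 m³/s
Panel 4-5: Δb = 0.74 m, d̄ = (1.40+1.11)/2 = 1.255, v̄ = (1.03+0.76)/2 = 0.895 → q = 0.74×1.255×0.895 = 0.8312 m³/s
Panel 5-6: Δb = 1.41 m, d̄ = (1.11+0.79)/2 = 0.95, v̄ = (0.76+0.70)/2 = 0.73 → q = 1.41×0.95×0.73 = 0.9778 m³/s
Panel 6-7: Δb = 0.52 m, d̄ = (0.79+0.39)/2 = 0.59, v̄ = (0.70+0.51)/2 = 0.605 → q = 0.52×0.59×0.605 = 0.1856 m³/s
Q = Σ q = 3.359 m³/s

3.36 m³/s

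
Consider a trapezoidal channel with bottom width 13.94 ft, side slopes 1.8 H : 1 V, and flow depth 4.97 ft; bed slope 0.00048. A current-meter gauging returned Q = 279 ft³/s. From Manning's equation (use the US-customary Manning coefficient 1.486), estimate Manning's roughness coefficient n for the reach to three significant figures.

A = (b + z·y)·y = (13.94 + 1.8×4.97)×4.97 = 113.7 ft²
P = b + 2y√(1+z²) = 13.94 + 2×4.97×√(1+1.8²) = 34.41 ft
R = A/P = 113.7/34.41 = 3.306 ft
n = (1.486/Q)·A·R^(2/3)·S^(1/2) = (1.486/279) × 113.7 × 2.219 × 0.02191 = 0.02945

0.0295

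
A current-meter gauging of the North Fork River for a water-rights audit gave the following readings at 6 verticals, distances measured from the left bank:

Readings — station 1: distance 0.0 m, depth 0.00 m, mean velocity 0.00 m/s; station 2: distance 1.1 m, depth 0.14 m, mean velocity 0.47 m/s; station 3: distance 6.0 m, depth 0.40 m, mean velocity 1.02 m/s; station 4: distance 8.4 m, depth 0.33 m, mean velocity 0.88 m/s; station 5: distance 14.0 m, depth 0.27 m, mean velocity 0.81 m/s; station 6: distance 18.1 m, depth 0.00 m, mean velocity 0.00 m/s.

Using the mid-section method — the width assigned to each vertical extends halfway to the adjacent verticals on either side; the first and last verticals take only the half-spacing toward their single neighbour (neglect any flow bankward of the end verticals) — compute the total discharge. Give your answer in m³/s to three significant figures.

w_2 = (6.0 − 0.0)/2 = 3 m; q_2 = 0.47 × 0.14 × 3 = 0.1974 m³/s
w_3 = (8.4 − 1.1)/2 = 3.65 m; q_3 = 1.02 × 0.40 × 3.65 = 1.489 m³/s
w_4 = (14.0 − 6.0)/2 = 4 m; q_4 = 0.88 × 0.33 × 4 = 1.162 m³/s
w_5 = (18.1 − 8.4)/2 = 4.85 m; q_5 = 0.81 × 0.27 × 4.85 = 1.061 m³/s
Stations 1, 6 contribute zero (depth or velocity is 0).
Q = Σ qᵢ = 3.909 m³/s

3.91 m³/s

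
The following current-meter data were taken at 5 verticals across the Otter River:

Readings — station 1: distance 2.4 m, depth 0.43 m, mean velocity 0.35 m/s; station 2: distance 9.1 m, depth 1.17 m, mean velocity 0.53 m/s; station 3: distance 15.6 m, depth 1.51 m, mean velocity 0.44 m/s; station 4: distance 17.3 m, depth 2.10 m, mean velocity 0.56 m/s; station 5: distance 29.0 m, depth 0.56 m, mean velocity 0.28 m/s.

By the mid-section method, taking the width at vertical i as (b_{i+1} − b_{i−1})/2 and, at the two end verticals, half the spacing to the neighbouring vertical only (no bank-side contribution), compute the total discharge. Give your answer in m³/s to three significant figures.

w_1 = (9.1 − 2.4)/2 = 3.35 m; q_1 = 0.35 × 0.43 × 3.35 = 0.5042 m³/s
w_2 = (15.6 − 2.4)/2 = 6.6 m; q_2 = 0.53 × 1.17 × 6.6 = 4.093 m³/s
w_3 = (17.3 − 9.1)/2 = 4.1 m; q_3 = 0.44 × 1.51 × 4.1 = 2.724 m³/s
w_4 = (29.0 − 15.6)/2 = 6.7 m; q_4 = 0.56 × 2.10 × 6.7 = 7.879 m³/s
w_5 = (29.0 − 17.3)/2 = 5.85 m; q_5 = 0.28 × 0.56 × 5.85 = 0.9173 m³/s
Q = Σ qᵢ = 16.12 m³/s

16.1 m³/s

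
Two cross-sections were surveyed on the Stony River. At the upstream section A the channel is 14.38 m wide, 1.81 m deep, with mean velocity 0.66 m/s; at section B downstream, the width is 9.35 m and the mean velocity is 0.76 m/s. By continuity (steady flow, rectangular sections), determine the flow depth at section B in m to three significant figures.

Q = A₁V₁ = (14.38×1.81) × 0.66 = 17.18 m³/s
d₂ = Q/(b₂ V₂) = 17.18/(9.35×0.76) = 2.417 m

2.42 m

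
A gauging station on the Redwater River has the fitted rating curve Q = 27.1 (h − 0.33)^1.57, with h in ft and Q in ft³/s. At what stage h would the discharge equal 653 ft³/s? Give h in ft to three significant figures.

h − h₀ = (Q/C)^(1/b) = (653/27.1)^(1/1.57) = 7.590 ft
h = 0.33 + 7.590 = 7.920 ft

7.92 ft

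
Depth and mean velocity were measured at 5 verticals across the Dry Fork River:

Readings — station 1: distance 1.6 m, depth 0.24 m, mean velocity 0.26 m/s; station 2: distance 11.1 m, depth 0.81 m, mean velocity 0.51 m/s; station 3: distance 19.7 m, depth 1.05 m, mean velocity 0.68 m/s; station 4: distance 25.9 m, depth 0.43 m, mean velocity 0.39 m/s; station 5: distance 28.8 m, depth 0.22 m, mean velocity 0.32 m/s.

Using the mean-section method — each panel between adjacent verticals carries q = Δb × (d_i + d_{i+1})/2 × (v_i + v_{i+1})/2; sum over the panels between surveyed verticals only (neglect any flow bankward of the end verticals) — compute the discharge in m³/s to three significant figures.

Panel 1-2: Δb = 9.5 m, d̄ = (0.24+0.81)/2 = 0.525, v̄ = (0.26+0.51)/2 = 0.385 → q = 9.5×0.525×0.385 = 1.920 m³/s
Panel 2-3: Δb = 8.6 m, d̄ = (0.81+1.05)/2 = 0.93, v̄ = (0.51+0.68)/2 = 0.595 → q = 8.6×0.93×0.595 = 4.759 m³/s
Panel 3-4: Δb = 6.2 m, d̄ = (1.05+0.43)/2 = 0.74, v̄ = (0.68+0.39)/2 = 0.535 → q = 6.2×0.74×0.535 = 2.455 m³/s
Panel 4-5: Δb = 2.9 m, d̄ = (0.43+0.22)/2 = 0.325, v̄ = (0.39+0.32)/2 = 0.355 → q = 2.9×0.325×0.355 = 0.3346 m³/s
Q = Σ q = 9.468 m³/s

9.47 m³/s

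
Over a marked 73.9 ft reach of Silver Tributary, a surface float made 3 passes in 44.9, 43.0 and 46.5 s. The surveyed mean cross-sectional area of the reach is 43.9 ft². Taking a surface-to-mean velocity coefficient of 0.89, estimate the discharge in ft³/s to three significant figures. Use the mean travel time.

64.4 ft³/s

t̄ = (44.9 + 43.0 + 46.5) / 3 = 44.8 s
v_surface = L / t̄ = 73.9 / 44.8 = 1.650 ft/s
v_mean = 0.89 × 1.650 = 1.468 ft/s
Q = A × v_mean = 43.9 × 1.468 = 64.45 ft³/s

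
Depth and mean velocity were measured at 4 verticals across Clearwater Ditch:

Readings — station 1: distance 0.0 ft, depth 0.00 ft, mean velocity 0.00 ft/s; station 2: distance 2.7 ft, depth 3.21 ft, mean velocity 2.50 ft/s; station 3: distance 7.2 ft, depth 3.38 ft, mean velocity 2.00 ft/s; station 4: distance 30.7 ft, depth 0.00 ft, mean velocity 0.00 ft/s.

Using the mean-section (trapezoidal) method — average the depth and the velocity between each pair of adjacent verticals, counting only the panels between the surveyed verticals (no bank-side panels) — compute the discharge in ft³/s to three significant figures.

Panel 1-2: Δb = 2.7 ft, d̄ = (0.00+3.21)/2 = 1.605, v̄ = (0.00+2.50)/2 = 1.25 → q = 2.7×1.605×1.25 = 5.417 ft³/s
Panel 2-3: Δb = 4.5 ft, d̄ = (3.21+3.38)/2 = 3.295, v̄ = (2.50+2.00)/2 = 2.25 → q = 4.5×3.295×2.25 = 33.36 ft³/s
Panel 3-4: Δb = 23.5 ft, d̄ = (3.38+0.00)/2 = 1.69, v̄ = (2.00+0.00)/2 = 1 → q = 23.5×1.69×1 = 39.72 ft³/s
Q = Σ q = 78.49 ft³/s

78.5 ft³/s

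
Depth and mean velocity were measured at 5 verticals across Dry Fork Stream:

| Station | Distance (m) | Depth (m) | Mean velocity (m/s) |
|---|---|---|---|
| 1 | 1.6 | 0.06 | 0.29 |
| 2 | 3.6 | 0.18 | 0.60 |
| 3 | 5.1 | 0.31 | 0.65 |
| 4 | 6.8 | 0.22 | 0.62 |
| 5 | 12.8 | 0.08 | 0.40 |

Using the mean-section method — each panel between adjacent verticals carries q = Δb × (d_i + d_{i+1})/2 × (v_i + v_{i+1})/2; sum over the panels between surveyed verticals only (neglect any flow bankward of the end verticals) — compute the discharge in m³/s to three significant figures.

Panel 1-2: Δb = 2 m, d̄ = (0.06+0.18)/2 = 0.12, v̄ = (0.29+0.60)/2 = 0.445 → q = 2×0.12×0.445 = 0.1068 m³/s
Panel 2-3: Δb = 1.5 m, d̄ = (0.18+0.31)/2 = 0.245, v̄ = (0.60+0.65)/2 = 0.625 → q = 1.5×0.245×0.625 = 0.2297 m³/s
Panel 3-4: Δb = 1.7 m, d̄ = (0.31+0.22)/2 = 0.265, v̄ = (0.65+0.62)/2 = 0.635 → q = 1.7×0.265×0.635 = 0.2861 m³/s
Panel 4-5: Δb = 6 m, d̄ = (0.22+0.08)/2 = 0.15, v̄ = (0.62+0.40)/2 = 0.51 → q = 6×0.15×0.51 = 0.4590 m³/s
Q = Σ q = 1.082 m³/s

1.08 m³/s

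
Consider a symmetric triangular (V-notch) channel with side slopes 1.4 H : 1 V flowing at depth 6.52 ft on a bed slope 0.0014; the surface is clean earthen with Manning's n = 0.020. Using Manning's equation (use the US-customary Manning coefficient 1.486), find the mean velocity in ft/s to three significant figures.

5.33 ft/s

A = z·y² = 1.4×6.52² = 59.51 ft²
P = 2y√(1+z²) = 2×6.52×√(1+1.4²) = 22.43 ft
R = A/P = 59.51/22.43 = 2.653 ft
Q = (1.486/n)·A·R^(2/3)·S^(1/2) = (1.486/0.020) × 59.51 × 2.653^(2/3) × 0.0014^(1/2) = 317.1 ft³/s
V = Q/A = 317.1/59.51 = 5.327 ft/s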